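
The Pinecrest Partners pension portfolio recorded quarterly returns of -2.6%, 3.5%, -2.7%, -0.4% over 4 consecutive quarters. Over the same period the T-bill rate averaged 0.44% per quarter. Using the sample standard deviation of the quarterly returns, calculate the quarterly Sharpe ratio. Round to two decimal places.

-0.34

μ = (-2.6 + 3.5 − 2.7 − 0.4) / 4 = -0.5500%
Σ(r − μ)² = 25.2500; sample σ = √(25.2500/3) = 2.9011%
Sharpe = (μ − rf) / σ = (-0.5500 − 0.44) / 2.9011 = -0.9900 / 2.9011 = -0.3412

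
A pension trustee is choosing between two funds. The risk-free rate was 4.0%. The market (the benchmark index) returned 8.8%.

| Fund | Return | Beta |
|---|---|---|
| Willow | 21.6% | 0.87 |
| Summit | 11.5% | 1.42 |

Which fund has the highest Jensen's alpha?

Willow

Willow: α = 21.6% − [4.0% + 0.87 × (8.8% − 4.0%)] = 13.424
Summit: α = 11.5% − [4.0% + 1.42 × (8.8% − 4.0%)] = 0.684
Highest: Willow (13.424).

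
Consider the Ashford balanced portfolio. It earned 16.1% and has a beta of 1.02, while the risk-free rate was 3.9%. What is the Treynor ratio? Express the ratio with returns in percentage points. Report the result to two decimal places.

11.96

Treynor = (Rp − Rf) / β = (16.1% − 3.9%) / 1.02 = 12.20 / 1.02 = 11.9608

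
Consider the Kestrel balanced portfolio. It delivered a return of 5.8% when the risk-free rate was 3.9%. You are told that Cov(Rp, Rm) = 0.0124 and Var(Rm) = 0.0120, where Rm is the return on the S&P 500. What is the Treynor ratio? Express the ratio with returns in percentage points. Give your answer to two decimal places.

1.84

β = Cov / Var = 0.0124 / 0.0120 = 1.0333
Treynor = (Rp − Rf) / β = (5.8% − 3.9%) / 1.0333 = 1.90 / 1.0333 = 1.8388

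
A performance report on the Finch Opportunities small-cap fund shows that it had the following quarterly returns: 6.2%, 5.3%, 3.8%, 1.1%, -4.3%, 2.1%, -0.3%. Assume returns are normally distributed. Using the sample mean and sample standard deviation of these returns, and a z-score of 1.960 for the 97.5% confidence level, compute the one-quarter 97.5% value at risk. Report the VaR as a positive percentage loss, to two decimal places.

5.06

r̄ = (6.2 + 5.3 + 3.8 + 1.1 − 4.3 + 2.1 − 0.3) / 7 = 13.90 / 7 = 1.9857%
Σ(r − r̄)² = (6.2 − 1.9857)² + (5.3 − 1.9857)² + (3.8 − 1.9857)² + … = 77.5686
sample σ = √(77.5686 / 6) = √12.9281 = 3.5956%
VaR = −(r̄ − z·σ) = −(1.9857 − 1.960 × 3.5956) = −(-5.0617) = 5.0617%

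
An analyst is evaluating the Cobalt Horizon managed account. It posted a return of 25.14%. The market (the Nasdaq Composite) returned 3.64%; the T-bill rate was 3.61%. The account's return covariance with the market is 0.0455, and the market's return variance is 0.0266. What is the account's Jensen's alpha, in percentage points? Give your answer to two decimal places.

β = Cov / Var = 0.0455 / 0.0266 = 1.7105
E[R] = Rf + β(Rm − Rf) = 3.61% + 1.7105 × (3.64% − 3.61%) = 3.6613%
α = Rp − E[R] = 25.14% − 3.6613% = 21.4787

21.48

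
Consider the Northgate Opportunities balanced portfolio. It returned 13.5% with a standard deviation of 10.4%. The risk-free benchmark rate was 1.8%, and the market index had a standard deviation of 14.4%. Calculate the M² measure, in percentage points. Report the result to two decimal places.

18.00

Sharpe = (Rp − Rf) / σp = (13.5% − 1.8%) / 10.4% = 1.1250
M² = Rf + Sharpe × σm = 1.8% + 1.1250 × 14.4% = 18.0000%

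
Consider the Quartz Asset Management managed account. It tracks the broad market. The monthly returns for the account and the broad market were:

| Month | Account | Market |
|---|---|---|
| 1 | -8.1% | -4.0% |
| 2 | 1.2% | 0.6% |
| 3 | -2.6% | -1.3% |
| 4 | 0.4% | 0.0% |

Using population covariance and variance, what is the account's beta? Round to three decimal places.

2.060

r̄p = -2.2750%,  r̄m = -1.1750%
Cov = Σ(rp − r̄p)(rm − r̄m) / 4 = 6.4519
Var(rm) = Σ(rm − r̄m)² / 4 = 3.1319
β = Cov / Var = 6.4519 / 3.1319 = 2.0601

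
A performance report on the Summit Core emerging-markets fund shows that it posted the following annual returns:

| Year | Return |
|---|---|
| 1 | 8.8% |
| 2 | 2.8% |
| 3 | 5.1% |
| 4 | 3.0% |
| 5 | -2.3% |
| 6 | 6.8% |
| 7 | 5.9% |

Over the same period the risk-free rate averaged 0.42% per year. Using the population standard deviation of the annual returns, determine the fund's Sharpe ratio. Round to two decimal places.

r̄ = (8.8 + 2.8 + 5.1 + 3 − 2.3 + 6.8 + 5.9) / 7 = 30.10 / 7 = 4.3000%
Population σ = √[Σ(r − r̄)² / 7] = √[77.2000 / 7] = √11.0286 = 3.3209%
Sharpe = (r̄ − rf) / σ = (4.3000 − 0.42) / 3.3209 = 3.8800 / 3.3209 = 1.1684

1.17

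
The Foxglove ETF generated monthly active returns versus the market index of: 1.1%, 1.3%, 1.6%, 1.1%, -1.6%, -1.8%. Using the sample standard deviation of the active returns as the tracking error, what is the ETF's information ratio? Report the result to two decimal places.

r̄ = (1.1 + 1.3 + 1.6 + 1.1 − 1.6 − 1.8) / 6 = 0.2833%
Sample std dev = √[11.9883 / 5] = 1.5484%
IR = r̄ / tracking error = 0.2833 / 1.5484 = 0.1830

0.18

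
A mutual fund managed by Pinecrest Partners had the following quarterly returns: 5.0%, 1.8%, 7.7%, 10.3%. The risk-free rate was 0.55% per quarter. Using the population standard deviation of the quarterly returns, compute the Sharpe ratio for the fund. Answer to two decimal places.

1.79

μ = (5 + 1.8 + 7.7 + 10.3) / 4 = 24.80 / 4 = 6.2000%
Population σ = √[Σ(r − μ)² / 4] = √[39.8600 / 4] = √9.9650 = 3.1567%
Sharpe = (μ − rf) / σ = (6.2000 − 0.55) / 3.1567 = 5.6500 / 3.1567 = 1.7898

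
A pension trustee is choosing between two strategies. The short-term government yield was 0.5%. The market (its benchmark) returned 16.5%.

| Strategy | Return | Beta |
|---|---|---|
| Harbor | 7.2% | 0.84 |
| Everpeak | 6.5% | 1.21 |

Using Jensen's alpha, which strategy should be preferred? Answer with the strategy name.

Harbor

Harbor: α = 7.2% − [0.5% + 0.84 × (16.5% − 0.5%)] = -6.740
Everpeak: α = 6.5% − [0.5% + 1.21 × (16.5% − 0.5%)] = -13.360
Highest: Harbor (-6.740).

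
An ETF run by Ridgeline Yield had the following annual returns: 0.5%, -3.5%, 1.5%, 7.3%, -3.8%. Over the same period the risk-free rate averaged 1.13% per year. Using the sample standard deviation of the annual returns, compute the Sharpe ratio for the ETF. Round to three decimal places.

-0.162

Mean return r̄ = 2.00 / 5 = 0.4000%
Sample std dev = √[81.6800 / 4] = 4.5188%
Sharpe = (r̄ − rf) / σ = (0.4000 − 1.13) / 4.5188 = -0.7300 / 4.5188 = -0.1615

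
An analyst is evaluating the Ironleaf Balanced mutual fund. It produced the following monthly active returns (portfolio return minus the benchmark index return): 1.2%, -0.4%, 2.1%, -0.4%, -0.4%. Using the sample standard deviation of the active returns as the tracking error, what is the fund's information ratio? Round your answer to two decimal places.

μ = (1.2 − 0.4 + 2.1 − 0.4 − 0.4) / 5 = 0.4200%
Sample σ = √[Σ(r − μ)² / 4] = √[5.4480 / 4] = √1.3620 = 1.1670%
IR = μ / tracking error = 0.4200 / 1.1670 = 0.3599

0.36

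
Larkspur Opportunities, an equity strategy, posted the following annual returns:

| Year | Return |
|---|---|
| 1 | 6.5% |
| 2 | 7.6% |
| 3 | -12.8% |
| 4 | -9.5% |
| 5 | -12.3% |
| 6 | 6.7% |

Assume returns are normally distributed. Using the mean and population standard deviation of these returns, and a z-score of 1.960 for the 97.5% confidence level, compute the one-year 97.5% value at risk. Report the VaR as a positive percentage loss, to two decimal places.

20.52

Mean return r̄ = -13.80 / 6 = -2.3000%
Σ(r − r̄)² = 518.5400; population σ = √(518.5400/6) = 9.2964%
VaR = −(r̄ − z·σ) = −(-2.3000 − 1.960 × 9.2964) = −(-20.5209) = 20.5209%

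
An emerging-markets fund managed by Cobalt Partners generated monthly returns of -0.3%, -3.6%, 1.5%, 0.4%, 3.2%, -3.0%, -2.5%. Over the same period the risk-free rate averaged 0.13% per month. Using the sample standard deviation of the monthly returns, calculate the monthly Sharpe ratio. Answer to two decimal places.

r̄ = (-0.3 − 3.6 + 1.5 + 0.4 + 3.2 − 3 − 2.5) / 7 = -0.6143%
Sample σ = √[Σ(r − r̄)² / 6] = √[38.3086 / 6] = √6.3848 = 2.5268%
Sharpe = (r̄ − rf) / σ = (-0.6143 − 0.13) / 2.5268 = -0.7443 / 2.5268 = -0.2946

-0.29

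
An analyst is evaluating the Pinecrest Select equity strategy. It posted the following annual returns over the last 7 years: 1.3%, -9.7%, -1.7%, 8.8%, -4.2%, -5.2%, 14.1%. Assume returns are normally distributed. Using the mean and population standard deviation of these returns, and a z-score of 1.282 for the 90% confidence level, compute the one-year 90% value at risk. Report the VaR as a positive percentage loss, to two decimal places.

Mean return r̄ = 3.40 / 7 = 0.4857%
Population std dev = √[417.9486 / 7] = 7.7270%
VaR = −(r̄ − z·σ) = −(0.4857 − 1.282 × 7.7270) = −(-9.4203) = 9.4203%

9.42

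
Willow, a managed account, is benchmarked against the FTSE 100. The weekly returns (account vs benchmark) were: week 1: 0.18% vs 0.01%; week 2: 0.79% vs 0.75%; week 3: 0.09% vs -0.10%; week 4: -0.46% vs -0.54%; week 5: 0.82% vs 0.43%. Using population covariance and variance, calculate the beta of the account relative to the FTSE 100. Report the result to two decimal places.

1.04

r̄p = 0.2840%,  r̄m = 0.1100%
Cov = Σ(rp − r̄p)(rm − r̄m) / 5 = 0.2060
Var(rm) = Σ(rm − r̄m)² / 5 = 0.1977
β = Cov / Var = 0.2060 / 0.1977 = 1.0420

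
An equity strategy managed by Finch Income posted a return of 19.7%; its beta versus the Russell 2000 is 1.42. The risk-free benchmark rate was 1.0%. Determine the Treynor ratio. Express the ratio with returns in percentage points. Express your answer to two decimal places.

Treynor = (Rp − Rf) / β = (19.7% − 1.0%) / 1.42 = 18.70 / 1.42 = 13.1690

13.17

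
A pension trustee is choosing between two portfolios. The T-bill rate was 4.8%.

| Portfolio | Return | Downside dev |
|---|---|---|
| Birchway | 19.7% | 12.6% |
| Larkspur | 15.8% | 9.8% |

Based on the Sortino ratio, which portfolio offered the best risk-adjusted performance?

Birchway: Sortino ratio = (19.7% − 4.8%) / 12.6% = 1.183
Larkspur: Sortino ratio = (15.8% − 4.8%) / 9.8% = 1.122
Highest: Birchway (1.183).

Birchway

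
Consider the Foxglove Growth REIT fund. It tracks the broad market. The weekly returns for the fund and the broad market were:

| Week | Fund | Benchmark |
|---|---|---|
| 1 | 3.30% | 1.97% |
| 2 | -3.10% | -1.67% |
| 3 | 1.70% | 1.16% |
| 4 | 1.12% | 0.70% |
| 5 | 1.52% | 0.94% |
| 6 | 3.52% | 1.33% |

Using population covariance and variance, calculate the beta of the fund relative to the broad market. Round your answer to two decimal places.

1.85

r̄p = 1.3433%,  r̄m = 0.7383%
Cov = Σ(rp − r̄p)(rm − r̄m) / 6 = 2.4322
Var(rm) = Σ(rm − r̄m)² / 6 = 1.3145
β = Cov / Var = 2.4322 / 1.3145 = 1.8503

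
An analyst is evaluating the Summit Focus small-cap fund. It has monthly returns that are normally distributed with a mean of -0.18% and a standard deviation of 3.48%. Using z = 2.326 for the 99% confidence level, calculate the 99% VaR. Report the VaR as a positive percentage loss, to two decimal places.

8.27

VaR (as % loss) = −(μ − z·σ) = −(-0.18% − 2.326 × 3.48%) = −(-8.27448%) = 8.27448%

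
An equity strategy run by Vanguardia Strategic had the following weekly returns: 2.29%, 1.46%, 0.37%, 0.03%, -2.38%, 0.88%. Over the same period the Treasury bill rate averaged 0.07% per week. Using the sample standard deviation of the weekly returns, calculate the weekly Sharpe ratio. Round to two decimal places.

0.23

r̄ = (2.29 + 1.46 + 0.37 + 0.03 − 2.38 + 0.88) / 6 = 0.4417%
Sample σ = √[Σ(r − r̄)² / 5] = √[12.7819 / 5] = √2.5564 = 1.5989%
Sharpe = (r̄ − rf) / σ = (0.4417 − 0.07) / 1.5989 = 0.3717 / 1.5989 = 0.2325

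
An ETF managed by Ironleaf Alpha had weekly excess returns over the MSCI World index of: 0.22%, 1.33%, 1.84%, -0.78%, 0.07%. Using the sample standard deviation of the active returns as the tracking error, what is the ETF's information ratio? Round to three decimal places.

0.512

μ = (0.22 + 1.33 + 1.84 − 0.78 + 0.07) / 5 = 0.5360%
Sample std dev = √[4.3797 / 4] = 1.0464%
IR = μ / tracking error = 0.5360 / 1.0464 = 0.5122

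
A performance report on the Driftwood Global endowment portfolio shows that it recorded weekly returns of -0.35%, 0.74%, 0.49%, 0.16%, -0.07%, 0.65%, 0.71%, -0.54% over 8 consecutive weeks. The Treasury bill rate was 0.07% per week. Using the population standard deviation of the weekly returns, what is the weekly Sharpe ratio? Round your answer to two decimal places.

0.33

r̄ = (-0.35 + 0.74 + 0.49 + 0.16 − 0.07 + 0.65 + 0.71 − 0.54) / 8 = 1.790 / 8 = 0.2238%
Σ(r − r̄)² = 1.7584; population σ = √(1.7584/8) = 0.4688%
Sharpe = (r̄ − rf) / σ = (0.2238 − 0.07) / 0.4688 = 0.1538 / 0.4688 = 0.3281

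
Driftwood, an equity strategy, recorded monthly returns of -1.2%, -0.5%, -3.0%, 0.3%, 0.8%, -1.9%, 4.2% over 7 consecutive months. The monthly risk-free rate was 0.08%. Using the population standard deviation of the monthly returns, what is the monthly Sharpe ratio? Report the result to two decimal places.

Mean return r̄ = -1.30 / 7 = -0.1857%
Σ(r − r̄)² = 32.4286; population σ = √(32.4286/7) = 2.1524%
Sharpe = (r̄ − rf) / σ = (-0.1857 − 0.08) / 2.1524 = -0.2657 / 2.1524 = -0.1234

-0.12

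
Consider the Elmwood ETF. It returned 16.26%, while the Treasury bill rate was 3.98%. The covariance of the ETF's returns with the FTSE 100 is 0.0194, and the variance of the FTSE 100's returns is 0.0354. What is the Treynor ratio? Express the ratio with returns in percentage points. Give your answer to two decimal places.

22.41

β = Cov / Var = 0.0194 / 0.0354 = 0.5480
Treynor = (Rp − Rf) / β = (16.26% − 3.98%) / 0.5480 = 12.28 / 0.5480 = 22.4088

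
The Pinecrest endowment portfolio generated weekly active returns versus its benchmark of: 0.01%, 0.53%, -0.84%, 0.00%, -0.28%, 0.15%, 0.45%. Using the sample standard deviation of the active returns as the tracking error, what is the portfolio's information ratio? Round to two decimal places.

0.01

μ = (0.01 + 0.53 − 0.84 + 0 − 0.28 + 0.15 + 0.45) / 7 = 0.0029%
Sample std dev = √[1.2899 / 6] = 0.4637%
IR = μ / tracking error = 0.0029 / 0.4637 = 0.0063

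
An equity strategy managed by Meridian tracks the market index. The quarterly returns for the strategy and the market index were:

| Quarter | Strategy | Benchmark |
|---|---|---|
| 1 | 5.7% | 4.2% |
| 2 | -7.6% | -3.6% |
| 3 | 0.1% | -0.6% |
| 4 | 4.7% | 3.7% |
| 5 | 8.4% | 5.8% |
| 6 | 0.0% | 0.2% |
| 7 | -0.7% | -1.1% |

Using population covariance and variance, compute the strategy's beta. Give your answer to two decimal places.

r̄p = 1.5143%,  r̄m = 1.2286%
Cov = Σ(rp − r̄p)(rm − r̄m) / 7 = 15.0139
Var(rm) = Σ(rm − r̄m)² / 7 = 9.8535
β = Cov / Var = 15.0139 / 9.8535 = 1.5237

1.52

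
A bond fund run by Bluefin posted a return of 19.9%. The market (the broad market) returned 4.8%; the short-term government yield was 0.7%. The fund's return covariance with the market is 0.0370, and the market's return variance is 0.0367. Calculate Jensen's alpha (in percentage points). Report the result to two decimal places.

β = Cov / Var = 0.0370 / 0.0367 = 1.0082
E[R] = Rf + β(Rm − Rf) = 0.7% + 1.0082 × (4.8% − 0.7%) = 4.8336%
α = Rp − E[R] = 19.9% − 4.8336% = 15.0664

15.07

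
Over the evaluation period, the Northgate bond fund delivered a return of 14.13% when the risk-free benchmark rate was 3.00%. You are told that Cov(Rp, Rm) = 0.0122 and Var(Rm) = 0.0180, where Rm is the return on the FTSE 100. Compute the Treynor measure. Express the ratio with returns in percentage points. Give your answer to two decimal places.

16.42

β = Cov / Var = 0.0122 / 0.0180 = 0.6778
Treynor = (Rp − Rf) / β = (14.13% − 3.00%) / 0.6778 = 11.13 / 0.6778 = 16.4208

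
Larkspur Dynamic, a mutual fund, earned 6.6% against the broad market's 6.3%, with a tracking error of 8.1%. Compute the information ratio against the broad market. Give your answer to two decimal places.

0.04

IR = (Rp − Rb) / TE = (6.6% − 6.3%) / 8.1% = 0.30% / 8.1% = 0.0370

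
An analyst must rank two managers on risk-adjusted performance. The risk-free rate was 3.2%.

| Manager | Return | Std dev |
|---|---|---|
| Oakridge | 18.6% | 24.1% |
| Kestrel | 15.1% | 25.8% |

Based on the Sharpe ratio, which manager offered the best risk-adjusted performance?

Oakridge

Oakridge: Sharpe ratio = (18.6% − 3.2%) / 24.1% = 0.639
Kestrel: Sharpe ratio = (15.1% − 3.2%) / 25.8% = 0.461
Highest: Oakridge (0.639).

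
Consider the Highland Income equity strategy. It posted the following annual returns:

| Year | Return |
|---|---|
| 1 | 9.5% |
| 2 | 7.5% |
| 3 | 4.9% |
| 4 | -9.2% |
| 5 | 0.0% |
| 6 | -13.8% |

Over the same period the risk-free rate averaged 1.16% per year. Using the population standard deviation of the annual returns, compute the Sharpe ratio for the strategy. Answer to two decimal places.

-0.16

r̄ = (9.5 + 7.5 + 4.9 − 9.2 + 0 − 13.8) / 6 = -1.10 / 6 = -0.1833%
Population σ = √[Σ(r − r̄)² / 6] = √[445.3883 / 6] = √74.2314 = 8.6158%
Sharpe = (r̄ − rf) / σ = (-0.1833 − 1.16) / 8.6158 = -1.3433 / 8.6158 = -0.1559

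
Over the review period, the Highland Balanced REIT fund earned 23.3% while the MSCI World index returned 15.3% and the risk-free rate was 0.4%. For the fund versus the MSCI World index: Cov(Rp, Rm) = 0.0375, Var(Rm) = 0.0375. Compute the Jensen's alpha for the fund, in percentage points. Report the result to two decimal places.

8.00

β = Cov / Var = 0.0375 / 0.0375 = 1.0000
E[R] = Rf + β(Rm − Rf) = 0.4% + 1.0000 × (15.3% − 0.4%) = 15.3000%
α = Rp − E[R] = 23.3% − 15.3000% = 8.0000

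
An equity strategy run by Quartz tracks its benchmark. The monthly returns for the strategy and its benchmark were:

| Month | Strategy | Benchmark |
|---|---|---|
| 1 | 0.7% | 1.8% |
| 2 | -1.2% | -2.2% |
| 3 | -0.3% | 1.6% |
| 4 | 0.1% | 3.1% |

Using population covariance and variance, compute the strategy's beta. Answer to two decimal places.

r̄p = -0.1750%,  r̄m = 1.0750%
Cov = Σ(rp − r̄p)(rm − r̄m) / 4 = 1.1206
Var(rm) = Σ(rm − r̄m)² / 4 = 3.9069
β = Cov / Var = 1.1206 / 3.9069 = 0.2868

0.29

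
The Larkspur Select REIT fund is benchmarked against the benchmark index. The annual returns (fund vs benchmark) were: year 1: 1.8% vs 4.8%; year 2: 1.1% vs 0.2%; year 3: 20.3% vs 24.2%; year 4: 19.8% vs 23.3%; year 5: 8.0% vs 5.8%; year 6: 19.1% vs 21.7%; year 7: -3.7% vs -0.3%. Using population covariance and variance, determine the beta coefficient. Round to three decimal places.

0.891

r̄p = 9.4857%,  r̄m = 11.3857%
Cov = Σ(rp − r̄p)(rm − r̄m) / 7 = 95.3469
Var(rm) = Σ(rm − r̄m)² / 7 = 106.9698
β = Cov / Var = 95.3469 / 106.9698 = 0.8913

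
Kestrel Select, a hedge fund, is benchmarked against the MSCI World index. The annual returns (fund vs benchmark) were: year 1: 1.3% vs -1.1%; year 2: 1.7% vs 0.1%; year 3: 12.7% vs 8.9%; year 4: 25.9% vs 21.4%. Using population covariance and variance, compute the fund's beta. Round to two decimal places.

1.12

r̄p = 10.4000%,  r̄m = 7.3250%
Cov = Σ(rp − r̄p)(rm − r̄m) / 4 = 90.3275
Var(rm) = Σ(rm − r̄m)² / 4 = 80.9419
β = Cov / Var = 90.3275 / 80.9419 = 1.1160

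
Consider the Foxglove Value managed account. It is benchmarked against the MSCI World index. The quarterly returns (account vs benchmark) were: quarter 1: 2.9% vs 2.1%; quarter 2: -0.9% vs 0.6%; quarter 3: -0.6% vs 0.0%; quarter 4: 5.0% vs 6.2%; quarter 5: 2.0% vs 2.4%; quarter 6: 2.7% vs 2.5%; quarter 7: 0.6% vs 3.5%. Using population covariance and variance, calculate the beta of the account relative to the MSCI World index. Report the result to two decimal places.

r̄p = 1.6714%,  r̄m = 2.4714%
Cov = Σ(rp − r̄p)(rm − r̄m) / 7 = 3.0406
Var(rm) = Σ(rm − r̄m)² / 7 = 3.5306
β = Cov / Var = 3.0406 / 3.5306 = 0.8612

0.86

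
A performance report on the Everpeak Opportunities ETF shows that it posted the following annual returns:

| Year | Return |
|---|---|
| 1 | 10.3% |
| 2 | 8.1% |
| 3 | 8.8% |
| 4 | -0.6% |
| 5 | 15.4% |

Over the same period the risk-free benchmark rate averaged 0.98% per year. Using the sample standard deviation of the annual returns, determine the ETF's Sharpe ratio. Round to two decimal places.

Mean return μ = 42.00 / 5 = 8.4000%
Σ(r − μ)² = (10.3 − 8.4000)² + (8.1 − 8.4000)² + … = 133.8600
sample σ = √(133.8600 / 4) = √33.4650 = 5.7849%
Sharpe = (μ − rf) / σ = (8.4000 − 0.98) / 5.7849 = 7.4200 / 5.7849 = 1.2826

1.28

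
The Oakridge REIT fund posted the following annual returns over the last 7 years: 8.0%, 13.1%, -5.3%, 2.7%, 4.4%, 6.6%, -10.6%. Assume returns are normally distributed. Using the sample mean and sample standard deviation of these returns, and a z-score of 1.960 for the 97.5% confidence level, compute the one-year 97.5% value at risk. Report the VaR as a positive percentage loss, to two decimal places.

13.21

Mean return μ = 18.90 / 7 = 2.7000%
Σ(r − μ)² = (8 − 2.7000)² + (13.1 − 2.7000)² + … = 395.2400
σ = √[395.2400 / 6] = 8.1162%
VaR = −(μ − z·σ) = −(2.7000 − 1.960 × 8.1162) = −(-13.2078) = 13.2078%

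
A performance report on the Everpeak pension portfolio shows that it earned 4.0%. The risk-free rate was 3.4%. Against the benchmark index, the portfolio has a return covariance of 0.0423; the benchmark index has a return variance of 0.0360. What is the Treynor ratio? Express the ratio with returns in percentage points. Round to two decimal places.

β = Cov / Var = 0.0423 / 0.0360 = 1.1750
Treynor = (Rp − Rf) / β = (4.0% − 3.4%) / 1.1750 = 0.60 / 1.1750 = 0.5106

0.51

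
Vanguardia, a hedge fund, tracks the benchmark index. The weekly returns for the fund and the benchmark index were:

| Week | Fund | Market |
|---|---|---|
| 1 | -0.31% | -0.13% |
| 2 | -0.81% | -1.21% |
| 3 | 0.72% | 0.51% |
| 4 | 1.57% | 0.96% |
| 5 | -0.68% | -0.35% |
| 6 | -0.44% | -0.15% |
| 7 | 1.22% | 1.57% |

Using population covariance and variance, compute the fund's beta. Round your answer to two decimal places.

r̄p = 0.1814%,  r̄m = 0.1714%
Cov = Σ(rp − r̄p)(rm − r̄m) / 7 = 0.6995
Var(rm) = Σ(rm − r̄m)² / 7 = 0.7238
β = Cov / Var = 0.6995 / 0.7238 = 0.9664

0.97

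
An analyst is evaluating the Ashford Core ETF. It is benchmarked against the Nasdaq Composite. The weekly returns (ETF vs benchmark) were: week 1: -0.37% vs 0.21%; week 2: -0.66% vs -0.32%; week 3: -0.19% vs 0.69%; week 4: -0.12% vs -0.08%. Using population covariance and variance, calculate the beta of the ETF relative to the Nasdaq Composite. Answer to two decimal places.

r̄p = -0.3350%,  r̄m = 0.1250%
Cov = Σ(rp − r̄p)(rm − r̄m) / 4 = 0.0449
Var(rm) = Σ(rm − r̄m)² / 4 = 0.1416
β = Cov / Var = 0.0449 / 0.1416 = 0.3171

0.32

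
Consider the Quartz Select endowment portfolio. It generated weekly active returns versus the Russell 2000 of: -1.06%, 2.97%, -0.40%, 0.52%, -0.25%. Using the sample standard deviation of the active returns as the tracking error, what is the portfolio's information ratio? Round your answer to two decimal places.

r̄ = (-1.06 + 2.97 − 0.4 + 0.52 − 0.25) / 5 = 1.780 / 5 = 0.3560%
Σ(r − r̄)² = (-1.06 − 0.3560)² + (2.97 − 0.3560)² + (-0.4 − 0.3560)² + … = 9.8037
sample σ = √(9.8037 / 4) = √2.4509 = 1.5655%
IR = r̄ / tracking error = 0.3560 / 1.5655 = 0.2274

0.23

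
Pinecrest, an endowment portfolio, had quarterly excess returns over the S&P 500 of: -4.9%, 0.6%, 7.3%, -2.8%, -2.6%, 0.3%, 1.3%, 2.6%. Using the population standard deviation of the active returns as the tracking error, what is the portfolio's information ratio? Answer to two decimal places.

0.06

r̄ = (-4.9 + 0.6 + 7.3 − 2.8 − 2.6 + 0.3 + 1.3 + 2.6) / 8 = 1.80 / 8 = 0.2250%
Population std dev = √[100.3950 / 8] = 3.5425%
IR = r̄ / tracking error = 0.2250 / 3.5425 = 0.0635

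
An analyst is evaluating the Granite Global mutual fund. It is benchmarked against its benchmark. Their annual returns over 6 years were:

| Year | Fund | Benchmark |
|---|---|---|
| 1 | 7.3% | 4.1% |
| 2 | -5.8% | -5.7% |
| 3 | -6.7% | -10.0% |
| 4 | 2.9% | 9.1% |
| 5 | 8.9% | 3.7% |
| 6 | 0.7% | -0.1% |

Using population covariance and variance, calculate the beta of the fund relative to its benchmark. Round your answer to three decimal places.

0.765

r̄p = 1.2167%,  r̄m = 0.1833%
Cov = Σ(rp − r̄p)(rm − r̄m) / 6 = 31.3169
Var(rm) = Σ(rm − r̄m)² / 6 = 40.9347
β = Cov / Var = 31.3169 / 40.9347 = 0.7650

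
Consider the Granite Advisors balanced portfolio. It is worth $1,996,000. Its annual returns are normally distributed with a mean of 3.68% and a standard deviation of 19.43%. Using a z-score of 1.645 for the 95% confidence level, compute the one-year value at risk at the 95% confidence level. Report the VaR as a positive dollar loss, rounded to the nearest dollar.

Return at the 95% tail: μ − z·σ = 3.68% − 1.645 × 19.43% = 3.68 − 31.96235 = -28.28235%
VaR = −(-28.28235%) × $1,996,000 = 28.28235% × $1,996,000 = $564,516

$564,516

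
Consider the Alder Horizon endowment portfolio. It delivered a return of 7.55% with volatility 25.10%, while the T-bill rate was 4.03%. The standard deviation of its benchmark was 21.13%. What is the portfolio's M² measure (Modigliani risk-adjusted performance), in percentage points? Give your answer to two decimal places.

6.99

Sharpe = (Rp − Rf) / σp = (7.55% − 4.03%) / 25.10% = 0.1402
M² = Rf + Sharpe × σm = 4.03% + 0.1402 × 21.13% = 6.9924%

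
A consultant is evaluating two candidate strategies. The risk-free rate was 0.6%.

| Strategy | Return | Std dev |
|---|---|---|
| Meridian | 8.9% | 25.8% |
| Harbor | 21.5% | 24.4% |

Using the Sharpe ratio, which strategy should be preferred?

Meridian: Sharpe ratio = (8.9% − 0.6%) / 25.8% = 0.322
Harbor: Sharpe ratio = (21.5% − 0.6%) / 24.4% = 0.857
Highest: Harbor (0.857).

Harbor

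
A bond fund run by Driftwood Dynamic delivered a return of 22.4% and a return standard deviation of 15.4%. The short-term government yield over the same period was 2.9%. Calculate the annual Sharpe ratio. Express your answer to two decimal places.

Sharpe = (Rp − Rf) / σp = (22.4% − 2.9%) / 15.4% = 19.50% / 15.4% = 1.2662

1.27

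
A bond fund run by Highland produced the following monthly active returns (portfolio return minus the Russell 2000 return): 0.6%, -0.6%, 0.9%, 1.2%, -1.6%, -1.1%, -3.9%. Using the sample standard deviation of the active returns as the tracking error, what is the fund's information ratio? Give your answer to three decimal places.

-0.361

r̄ = (0.6 − 0.6 + 0.9 + 1.2 − 1.6 − 1.1 − 3.9) / 7 = -0.6429%
Sample std dev = √[19.0571 / 6] = 1.7822%
IR = r̄ / tracking error = -0.6429 / 1.7822 = -0.3607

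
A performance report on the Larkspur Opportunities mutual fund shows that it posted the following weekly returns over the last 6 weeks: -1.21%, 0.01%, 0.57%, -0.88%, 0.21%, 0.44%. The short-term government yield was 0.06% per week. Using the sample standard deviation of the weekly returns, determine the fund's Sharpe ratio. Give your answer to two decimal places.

Mean return r̄ = -0.860 / 6 = -0.1433%
Σ(r − r̄)² = (-1.21 − (-0.1433))² + (0.01 − (-0.1433))² + … = 2.6779
sample σ = √(2.6779 / 5) = √0.5356 = 0.7318%
Sharpe = (r̄ − rf) / σ = (-0.1433 − 0.06) / 0.7318 = -0.2033 / 0.7318 = -0.2778

-0.28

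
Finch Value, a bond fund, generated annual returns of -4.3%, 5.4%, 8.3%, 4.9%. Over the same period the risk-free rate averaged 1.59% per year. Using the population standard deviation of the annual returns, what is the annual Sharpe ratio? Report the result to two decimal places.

μ = (-4.3 + 5.4 + 8.3 + 4.9) / 4 = 3.5750%
Σ(r − μ)² = (-4.3 − 3.5750)² + (5.4 − 3.5750)² + (8.3 − 3.5750)² + … = 89.4275
population σ = √(89.4275 / 4) = √22.3569 = 4.7283%
Sharpe = (μ − rf) / σ = (3.5750 − 1.59) / 4.7283 = 1.9850 / 4.7283 = 0.4198

0.42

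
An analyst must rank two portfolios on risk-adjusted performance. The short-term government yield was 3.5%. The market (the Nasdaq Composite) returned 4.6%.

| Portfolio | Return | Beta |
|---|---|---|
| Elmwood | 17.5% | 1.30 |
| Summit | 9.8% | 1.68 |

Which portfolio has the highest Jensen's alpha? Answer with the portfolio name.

Elmwood

Elmwood: α = 17.5% − [3.5% + 1.30 × (4.6% − 3.5%)] = 12.570
Summit: α = 9.8% − [3.5% + 1.68 × (4.6% − 3.5%)] = 4.452
Highest: Elmwood (12.570).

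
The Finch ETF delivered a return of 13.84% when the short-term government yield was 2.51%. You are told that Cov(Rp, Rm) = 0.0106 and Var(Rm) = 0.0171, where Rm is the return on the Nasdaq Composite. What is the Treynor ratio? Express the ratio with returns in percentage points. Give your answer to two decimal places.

β = Cov / Var = 0.0106 / 0.0171 = 0.6199
Treynor = (Rp − Rf) / β = (13.84% − 2.51%) / 0.6199 = 11.33 / 0.6199 = 18.2771

18.28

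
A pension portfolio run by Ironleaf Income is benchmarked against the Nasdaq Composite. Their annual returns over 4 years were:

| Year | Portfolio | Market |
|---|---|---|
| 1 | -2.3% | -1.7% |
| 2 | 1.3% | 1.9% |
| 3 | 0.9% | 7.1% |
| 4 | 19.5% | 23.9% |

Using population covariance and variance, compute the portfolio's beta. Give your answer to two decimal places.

0.85

r̄p = 4.8500%,  r̄m = 7.8000%
Cov = Σ(rp − r̄p)(rm − r̄m) / 4 = 81.8750
Var(rm) = Σ(rm − r̄m)² / 4 = 96.1900
β = Cov / Var = 81.8750 / 96.1900 = 0.8512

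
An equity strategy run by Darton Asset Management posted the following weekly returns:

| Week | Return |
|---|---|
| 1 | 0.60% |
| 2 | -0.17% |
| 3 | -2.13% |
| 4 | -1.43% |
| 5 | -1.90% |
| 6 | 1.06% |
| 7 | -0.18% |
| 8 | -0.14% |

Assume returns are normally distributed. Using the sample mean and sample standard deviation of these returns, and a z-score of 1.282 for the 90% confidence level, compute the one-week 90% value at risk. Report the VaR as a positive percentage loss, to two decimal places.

2.03

r̄ = (0.6 − 0.17 − 2.13 − 1.43 − 1.9 + 1.06 − 0.18 − 0.14) / 8 = -4.290 / 8 = -0.5363%
Sample std dev = √[9.4558 / 7] = 1.1623%
VaR = −(r̄ − z·σ) = −(-0.5363 − 1.282 × 1.1623) = −(-2.0264) = 2.0264%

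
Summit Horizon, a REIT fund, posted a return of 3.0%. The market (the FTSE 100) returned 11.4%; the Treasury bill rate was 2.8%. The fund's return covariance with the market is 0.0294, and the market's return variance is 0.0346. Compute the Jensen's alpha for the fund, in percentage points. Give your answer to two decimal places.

-7.11

β = Cov / Var = 0.0294 / 0.0346 = 0.8497
E[R] = Rf + β(Rm − Rf) = 2.8% + 0.8497 × (11.4% − 2.8%) = 10.1074%
α = Rp − E[R] = 3.0% − 10.1074% = -7.1074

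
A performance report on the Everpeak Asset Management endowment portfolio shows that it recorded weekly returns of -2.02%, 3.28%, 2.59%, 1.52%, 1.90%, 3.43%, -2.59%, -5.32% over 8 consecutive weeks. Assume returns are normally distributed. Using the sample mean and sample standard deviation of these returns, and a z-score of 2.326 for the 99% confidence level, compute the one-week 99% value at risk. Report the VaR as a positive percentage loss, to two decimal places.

7.18

r̄ = (-2.02 + 3.28 + 2.59 + 1.52 + 1.9 + 3.43 − 2.59 − 5.32) / 8 = 2.790 / 8 = 0.3488%
Σ(r − r̄)² = 73.2697; sample σ = √(73.2697/7) = 3.2353%
VaR = −(r̄ − z·σ) = −(0.3488 − 2.326 × 3.2353) = −(-7.1765) = 7.1765%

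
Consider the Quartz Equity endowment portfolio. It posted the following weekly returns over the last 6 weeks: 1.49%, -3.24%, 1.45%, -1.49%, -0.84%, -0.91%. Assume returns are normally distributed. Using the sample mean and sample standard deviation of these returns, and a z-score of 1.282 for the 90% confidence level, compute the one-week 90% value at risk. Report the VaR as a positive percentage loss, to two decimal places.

2.92

μ = (1.49 − 3.24 + 1.45 − 1.49 − 0.84 − 0.91) / 6 = -0.5900%
Σ(r − μ)² = (1.49 − (-0.5900))² + (-3.24 − (-0.5900))² + (1.45 − (-0.5900))² + … = 16.4854
sample σ = √(16.4854 / 5) = √3.2971 = 1.8158%
VaR = −(μ − z·σ) = −(-0.5900 − 1.282 × 1.8158) = −(-2.9179) = 2.9179%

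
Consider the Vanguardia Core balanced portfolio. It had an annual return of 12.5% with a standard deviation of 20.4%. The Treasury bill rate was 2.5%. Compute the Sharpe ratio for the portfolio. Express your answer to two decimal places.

Sharpe = (Rp − Rf) / σp = (12.5% − 2.5%) / 20.4% = 10.00% / 20.4% = 0.4902

0.49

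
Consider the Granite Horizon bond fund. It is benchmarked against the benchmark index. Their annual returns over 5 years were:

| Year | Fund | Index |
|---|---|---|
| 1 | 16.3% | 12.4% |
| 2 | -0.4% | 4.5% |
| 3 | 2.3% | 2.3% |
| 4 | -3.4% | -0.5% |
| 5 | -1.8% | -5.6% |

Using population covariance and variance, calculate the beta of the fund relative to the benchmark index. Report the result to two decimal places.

1.04

r̄p = 2.6000%,  r̄m = 2.6200%
Cov = Σ(rp − r̄p)(rm − r̄m) / 5 = 36.6660
Var(rm) = Σ(rm − r̄m)² / 5 = 35.3176
β = Cov / Var = 36.6660 / 35.3176 = 1.0382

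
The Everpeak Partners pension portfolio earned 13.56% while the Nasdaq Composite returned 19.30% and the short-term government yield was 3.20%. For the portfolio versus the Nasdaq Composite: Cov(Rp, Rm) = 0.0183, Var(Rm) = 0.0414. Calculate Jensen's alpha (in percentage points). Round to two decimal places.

β = Cov / Var = 0.0183 / 0.0414 = 0.4420
E[R] = Rf + β(Rm − Rf) = 3.20% + 0.4420 × (19.30% − 3.20%) = 10.3162%
α = Rp − E[R] = 13.56% − 10.3162% = 3.2438

3.24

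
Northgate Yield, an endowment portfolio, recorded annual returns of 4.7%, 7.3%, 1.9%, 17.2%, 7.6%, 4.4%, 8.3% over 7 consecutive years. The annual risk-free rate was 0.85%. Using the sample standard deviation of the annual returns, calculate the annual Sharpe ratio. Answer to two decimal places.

μ = (4.7 + 7.3 + 1.9 + 17.2 + 7.6 + 4.4 + 8.3) / 7 = 51.40 / 7 = 7.3429%
Sample σ = √[Σ(r − μ)² / 6] = √[143.4171 / 6] = √23.9029 = 4.8891%
Sharpe = (μ − rf) / σ = (7.3429 − 0.85) / 4.8891 = 6.4929 / 4.8891 = 1.3280

1.33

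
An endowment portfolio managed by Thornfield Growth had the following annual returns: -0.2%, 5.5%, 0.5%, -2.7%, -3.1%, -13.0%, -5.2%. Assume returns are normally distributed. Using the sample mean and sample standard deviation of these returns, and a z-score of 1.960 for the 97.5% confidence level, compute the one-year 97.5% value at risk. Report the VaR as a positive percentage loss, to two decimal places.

13.81

r̄ = (-0.2 + 5.5 + 0.5 − 2.7 − 3.1 − 13 − 5.2) / 7 = -2.6000%
Sample std dev = √[196.1600 / 6] = 5.7178%
VaR = −(r̄ − z·σ) = −(-2.6000 − 1.960 × 5.7178) = −(-13.8069) = 13.8069%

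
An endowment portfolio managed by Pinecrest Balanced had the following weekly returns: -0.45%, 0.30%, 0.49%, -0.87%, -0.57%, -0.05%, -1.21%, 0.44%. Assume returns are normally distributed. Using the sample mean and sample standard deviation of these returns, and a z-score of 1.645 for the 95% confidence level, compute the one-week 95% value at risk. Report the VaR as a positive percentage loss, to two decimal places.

μ = (-0.45 + 0.3 + 0.49 − 0.87 − 0.57 − 0.05 − 1.21 + 0.44) / 8 = -0.2400%
Σ(r − μ)² = (-0.45 − (-0.2400))² + (0.3 − (-0.2400))² + (0.49 − (-0.2400))² + … = 2.8138
σ = √[2.8138 / 7] = 0.6340%
VaR = −(μ − z·σ) = −(-0.2400 − 1.645 × 0.6340) = −(-1.2829) = 1.2829%

1.28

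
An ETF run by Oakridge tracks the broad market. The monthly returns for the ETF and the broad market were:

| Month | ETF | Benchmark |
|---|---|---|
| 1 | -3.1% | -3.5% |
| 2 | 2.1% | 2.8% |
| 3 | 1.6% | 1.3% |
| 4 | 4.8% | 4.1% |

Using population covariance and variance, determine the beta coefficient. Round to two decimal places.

0.97

r̄p = 1.3500%,  r̄m = 1.1750%
Cov = Σ(rp − r̄p)(rm − r̄m) / 4 = 8.0363
Var(rm) = Σ(rm − r̄m)² / 4 = 8.2669
β = Cov / Var = 8.0363 / 8.2669 = 0.9721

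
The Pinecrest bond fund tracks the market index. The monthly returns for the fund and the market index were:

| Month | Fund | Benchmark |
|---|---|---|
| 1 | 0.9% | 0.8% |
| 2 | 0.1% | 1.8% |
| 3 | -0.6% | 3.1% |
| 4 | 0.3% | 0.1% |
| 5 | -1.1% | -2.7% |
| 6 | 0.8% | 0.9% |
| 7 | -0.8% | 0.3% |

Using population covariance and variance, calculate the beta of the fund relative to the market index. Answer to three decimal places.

0.145

r̄p = -0.0571%,  r̄m = 0.6143%
Cov = Σ(rp − r̄p)(rm − r̄m) / 7 = 0.3951
Var(rm) = Σ(rm − r̄m)² / 7 = 2.7212
β = Cov / Var = 0.3951 / 2.7212 = 0.1452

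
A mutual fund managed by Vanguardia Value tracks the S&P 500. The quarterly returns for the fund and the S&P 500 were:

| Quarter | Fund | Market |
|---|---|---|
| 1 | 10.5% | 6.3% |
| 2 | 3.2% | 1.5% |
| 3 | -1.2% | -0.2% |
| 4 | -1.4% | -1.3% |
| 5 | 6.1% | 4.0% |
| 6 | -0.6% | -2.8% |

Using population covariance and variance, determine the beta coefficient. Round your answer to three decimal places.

1.348

r̄p = 2.7667%,  r̄m = 1.2500%
Cov = Σ(rp − r̄p)(rm − r̄m) / 6 = 13.0567
Var(rm) = Σ(rm − r̄m)² / 6 = 9.6892
β = Cov / Var = 13.0567 / 9.6892 = 1.3476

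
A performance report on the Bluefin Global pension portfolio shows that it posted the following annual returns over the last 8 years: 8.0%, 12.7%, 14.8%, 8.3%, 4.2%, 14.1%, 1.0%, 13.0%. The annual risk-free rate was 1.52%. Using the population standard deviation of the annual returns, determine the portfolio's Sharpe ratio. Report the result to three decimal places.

1.705

r̄ = (8 + 12.7 + 14.8 + 8.3 + 4.2 + 14.1 + 1 + 13) / 8 = 9.5125%
Σ(r − r̄)² = (8 − 9.5125)² + (12.7 − 9.5125)² + (14.8 − 9.5125)² + … = 175.7688
σ = √[175.7688 / 8] = 4.6873%
Sharpe = (r̄ − rf) / σ = (9.5125 − 1.52) / 4.6873 = 7.9925 / 4.6873 = 1.7051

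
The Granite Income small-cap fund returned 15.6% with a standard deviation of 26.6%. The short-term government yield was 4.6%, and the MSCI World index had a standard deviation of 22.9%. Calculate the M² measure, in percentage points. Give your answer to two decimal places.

14.07

Sharpe = (Rp − Rf) / σp = (15.6% − 4.6%) / 26.6% = 0.4135
M² = Rf + Sharpe × σm = 4.6% + 0.4135 × 22.9% = 14.0692%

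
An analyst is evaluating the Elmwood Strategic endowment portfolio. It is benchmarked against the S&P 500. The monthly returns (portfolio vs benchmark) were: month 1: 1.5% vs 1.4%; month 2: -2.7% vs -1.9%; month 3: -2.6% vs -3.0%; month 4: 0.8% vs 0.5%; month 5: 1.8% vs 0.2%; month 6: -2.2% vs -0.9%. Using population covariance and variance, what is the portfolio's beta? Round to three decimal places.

r̄p = -0.5667%,  r̄m = -0.6167%
Cov = Σ(rp − r̄p)(rm − r̄m) / 6 = 2.6122
Var(rm) = Σ(rm − r̄m)² / 6 = 2.2314
β = Cov / Var = 2.6122 / 2.2314 = 1.1707

1.171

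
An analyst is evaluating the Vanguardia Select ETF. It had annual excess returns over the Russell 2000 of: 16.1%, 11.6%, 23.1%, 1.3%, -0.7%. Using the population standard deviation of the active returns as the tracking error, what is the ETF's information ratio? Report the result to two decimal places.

Mean return r̄ = 51.40 / 5 = 10.2800%
Σ(r − r̄)² = (16.1 − 10.2800)² + (11.6 − 10.2800)² + (23.1 − 10.2800)² + … = 401.1680
σ = √[401.1680 / 5] = 8.9573%
IR = r̄ / tracking error = 10.2800 / 8.9573 = 1.1477

1.15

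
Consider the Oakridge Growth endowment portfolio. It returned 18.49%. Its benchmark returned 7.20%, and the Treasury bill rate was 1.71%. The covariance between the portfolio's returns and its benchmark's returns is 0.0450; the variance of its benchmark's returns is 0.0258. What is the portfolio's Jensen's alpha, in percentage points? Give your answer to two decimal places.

7.20

β = Cov / Var = 0.0450 / 0.0258 = 1.7442
E[R] = Rf + β(Rm − Rf) = 1.71% + 1.7442 × (7.20% − 1.71%) = 11.2857%
α = Rp − E[R] = 18.49% − 11.2857% = 7.2043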